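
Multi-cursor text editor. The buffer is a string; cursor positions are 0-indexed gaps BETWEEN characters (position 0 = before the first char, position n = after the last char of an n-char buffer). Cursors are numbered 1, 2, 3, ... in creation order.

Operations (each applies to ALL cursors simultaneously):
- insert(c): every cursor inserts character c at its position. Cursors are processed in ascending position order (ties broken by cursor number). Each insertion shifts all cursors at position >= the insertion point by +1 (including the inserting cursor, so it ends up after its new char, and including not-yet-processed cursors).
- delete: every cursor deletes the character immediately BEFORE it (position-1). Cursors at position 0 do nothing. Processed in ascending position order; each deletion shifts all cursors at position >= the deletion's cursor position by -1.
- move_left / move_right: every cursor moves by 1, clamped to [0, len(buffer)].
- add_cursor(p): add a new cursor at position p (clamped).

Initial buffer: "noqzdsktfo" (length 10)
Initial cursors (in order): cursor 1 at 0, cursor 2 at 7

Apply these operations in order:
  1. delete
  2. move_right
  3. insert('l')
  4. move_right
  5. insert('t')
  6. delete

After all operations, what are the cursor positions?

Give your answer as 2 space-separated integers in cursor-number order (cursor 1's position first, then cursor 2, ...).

Answer: 3 10

Derivation:
After op 1 (delete): buffer="noqzdstfo" (len 9), cursors c1@0 c2@6, authorship .........
After op 2 (move_right): buffer="noqzdstfo" (len 9), cursors c1@1 c2@7, authorship .........
After op 3 (insert('l')): buffer="nloqzdstlfo" (len 11), cursors c1@2 c2@9, authorship .1......2..
After op 4 (move_right): buffer="nloqzdstlfo" (len 11), cursors c1@3 c2@10, authorship .1......2..
After op 5 (insert('t')): buffer="nlotqzdstlfto" (len 13), cursors c1@4 c2@12, authorship .1.1.....2.2.
After op 6 (delete): buffer="nloqzdstlfo" (len 11), cursors c1@3 c2@10, authorship .1......2..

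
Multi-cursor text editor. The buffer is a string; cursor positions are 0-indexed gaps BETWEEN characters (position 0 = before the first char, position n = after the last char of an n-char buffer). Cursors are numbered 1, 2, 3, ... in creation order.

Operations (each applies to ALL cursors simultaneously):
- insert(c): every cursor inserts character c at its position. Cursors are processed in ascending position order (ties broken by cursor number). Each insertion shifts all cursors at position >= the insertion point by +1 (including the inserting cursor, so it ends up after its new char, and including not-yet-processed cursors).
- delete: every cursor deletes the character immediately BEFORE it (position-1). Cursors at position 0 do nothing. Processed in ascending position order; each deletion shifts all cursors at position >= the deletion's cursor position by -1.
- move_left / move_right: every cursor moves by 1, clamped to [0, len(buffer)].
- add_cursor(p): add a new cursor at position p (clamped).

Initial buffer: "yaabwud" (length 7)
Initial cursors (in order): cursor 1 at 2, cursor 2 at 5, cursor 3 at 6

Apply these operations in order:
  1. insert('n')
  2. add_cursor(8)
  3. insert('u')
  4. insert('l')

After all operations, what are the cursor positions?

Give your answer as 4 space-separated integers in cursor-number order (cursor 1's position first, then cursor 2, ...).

After op 1 (insert('n')): buffer="yanabwnund" (len 10), cursors c1@3 c2@7 c3@9, authorship ..1...2.3.
After op 2 (add_cursor(8)): buffer="yanabwnund" (len 10), cursors c1@3 c2@7 c4@8 c3@9, authorship ..1...2.3.
After op 3 (insert('u')): buffer="yanuabwnuuunud" (len 14), cursors c1@4 c2@9 c4@11 c3@13, authorship ..11...22.433.
After op 4 (insert('l')): buffer="yanulabwnuluulnuld" (len 18), cursors c1@5 c2@11 c4@14 c3@17, authorship ..111...222.44333.

Answer: 5 11 17 14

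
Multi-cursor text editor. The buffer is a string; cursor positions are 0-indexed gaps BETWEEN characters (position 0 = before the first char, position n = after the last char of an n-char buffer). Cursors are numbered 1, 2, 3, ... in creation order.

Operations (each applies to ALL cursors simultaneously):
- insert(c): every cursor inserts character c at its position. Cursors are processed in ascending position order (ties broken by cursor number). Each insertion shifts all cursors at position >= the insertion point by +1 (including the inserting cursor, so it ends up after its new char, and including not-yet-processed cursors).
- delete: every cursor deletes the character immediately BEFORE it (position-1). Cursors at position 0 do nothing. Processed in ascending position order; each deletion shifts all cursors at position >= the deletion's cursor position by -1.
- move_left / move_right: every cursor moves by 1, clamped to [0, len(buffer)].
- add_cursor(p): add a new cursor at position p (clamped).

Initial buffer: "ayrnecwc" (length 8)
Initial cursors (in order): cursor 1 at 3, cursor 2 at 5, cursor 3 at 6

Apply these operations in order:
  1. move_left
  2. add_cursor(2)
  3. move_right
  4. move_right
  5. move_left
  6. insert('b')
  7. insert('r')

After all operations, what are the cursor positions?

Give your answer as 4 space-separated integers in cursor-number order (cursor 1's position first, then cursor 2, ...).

Answer: 7 11 14 7

Derivation:
After op 1 (move_left): buffer="ayrnecwc" (len 8), cursors c1@2 c2@4 c3@5, authorship ........
After op 2 (add_cursor(2)): buffer="ayrnecwc" (len 8), cursors c1@2 c4@2 c2@4 c3@5, authorship ........
After op 3 (move_right): buffer="ayrnecwc" (len 8), cursors c1@3 c4@3 c2@5 c3@6, authorship ........
After op 4 (move_right): buffer="ayrnecwc" (len 8), cursors c1@4 c4@4 c2@6 c3@7, authorship ........
After op 5 (move_left): buffer="ayrnecwc" (len 8), cursors c1@3 c4@3 c2@5 c3@6, authorship ........
After op 6 (insert('b')): buffer="ayrbbnebcbwc" (len 12), cursors c1@5 c4@5 c2@8 c3@10, authorship ...14..2.3..
After op 7 (insert('r')): buffer="ayrbbrrnebrcbrwc" (len 16), cursors c1@7 c4@7 c2@11 c3@14, authorship ...1414..22.33..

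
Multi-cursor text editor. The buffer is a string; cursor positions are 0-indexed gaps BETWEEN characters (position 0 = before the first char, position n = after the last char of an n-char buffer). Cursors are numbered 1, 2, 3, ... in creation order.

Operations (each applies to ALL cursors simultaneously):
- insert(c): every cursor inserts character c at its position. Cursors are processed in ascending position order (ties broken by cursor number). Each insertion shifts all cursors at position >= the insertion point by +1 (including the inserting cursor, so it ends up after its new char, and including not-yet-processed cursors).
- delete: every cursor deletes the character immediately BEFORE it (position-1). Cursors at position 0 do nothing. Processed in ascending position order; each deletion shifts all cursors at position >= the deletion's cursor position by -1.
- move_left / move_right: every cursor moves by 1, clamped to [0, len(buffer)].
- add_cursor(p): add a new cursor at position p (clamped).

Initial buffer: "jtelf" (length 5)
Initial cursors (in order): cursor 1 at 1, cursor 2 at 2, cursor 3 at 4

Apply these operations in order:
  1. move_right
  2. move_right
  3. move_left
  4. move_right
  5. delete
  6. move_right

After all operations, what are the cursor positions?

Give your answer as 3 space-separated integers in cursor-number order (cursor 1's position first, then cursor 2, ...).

Answer: 2 2 2

Derivation:
After op 1 (move_right): buffer="jtelf" (len 5), cursors c1@2 c2@3 c3@5, authorship .....
After op 2 (move_right): buffer="jtelf" (len 5), cursors c1@3 c2@4 c3@5, authorship .....
After op 3 (move_left): buffer="jtelf" (len 5), cursors c1@2 c2@3 c3@4, authorship .....
After op 4 (move_right): buffer="jtelf" (len 5), cursors c1@3 c2@4 c3@5, authorship .....
After op 5 (delete): buffer="jt" (len 2), cursors c1@2 c2@2 c3@2, authorship ..
After op 6 (move_right): buffer="jt" (len 2), cursors c1@2 c2@2 c3@2, authorship ..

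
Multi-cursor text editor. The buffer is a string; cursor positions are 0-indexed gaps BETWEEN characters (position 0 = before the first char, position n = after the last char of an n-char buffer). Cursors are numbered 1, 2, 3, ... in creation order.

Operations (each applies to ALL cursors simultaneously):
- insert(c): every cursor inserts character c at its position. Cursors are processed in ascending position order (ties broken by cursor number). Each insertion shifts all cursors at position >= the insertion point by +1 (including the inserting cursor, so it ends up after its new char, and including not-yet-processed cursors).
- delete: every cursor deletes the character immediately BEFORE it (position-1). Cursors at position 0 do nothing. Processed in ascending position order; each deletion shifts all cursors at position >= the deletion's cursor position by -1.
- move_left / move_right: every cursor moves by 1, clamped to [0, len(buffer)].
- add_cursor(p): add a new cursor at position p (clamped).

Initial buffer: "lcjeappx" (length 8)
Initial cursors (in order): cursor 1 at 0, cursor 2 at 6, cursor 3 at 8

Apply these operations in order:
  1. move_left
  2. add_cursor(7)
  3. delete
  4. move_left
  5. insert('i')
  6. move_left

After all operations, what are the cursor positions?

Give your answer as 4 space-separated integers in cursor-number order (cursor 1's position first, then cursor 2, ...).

After op 1 (move_left): buffer="lcjeappx" (len 8), cursors c1@0 c2@5 c3@7, authorship ........
After op 2 (add_cursor(7)): buffer="lcjeappx" (len 8), cursors c1@0 c2@5 c3@7 c4@7, authorship ........
After op 3 (delete): buffer="lcjex" (len 5), cursors c1@0 c2@4 c3@4 c4@4, authorship .....
After op 4 (move_left): buffer="lcjex" (len 5), cursors c1@0 c2@3 c3@3 c4@3, authorship .....
After op 5 (insert('i')): buffer="ilcjiiiex" (len 9), cursors c1@1 c2@7 c3@7 c4@7, authorship 1...234..
After op 6 (move_left): buffer="ilcjiiiex" (len 9), cursors c1@0 c2@6 c3@6 c4@6, authorship 1...234..

Answer: 0 6 6 6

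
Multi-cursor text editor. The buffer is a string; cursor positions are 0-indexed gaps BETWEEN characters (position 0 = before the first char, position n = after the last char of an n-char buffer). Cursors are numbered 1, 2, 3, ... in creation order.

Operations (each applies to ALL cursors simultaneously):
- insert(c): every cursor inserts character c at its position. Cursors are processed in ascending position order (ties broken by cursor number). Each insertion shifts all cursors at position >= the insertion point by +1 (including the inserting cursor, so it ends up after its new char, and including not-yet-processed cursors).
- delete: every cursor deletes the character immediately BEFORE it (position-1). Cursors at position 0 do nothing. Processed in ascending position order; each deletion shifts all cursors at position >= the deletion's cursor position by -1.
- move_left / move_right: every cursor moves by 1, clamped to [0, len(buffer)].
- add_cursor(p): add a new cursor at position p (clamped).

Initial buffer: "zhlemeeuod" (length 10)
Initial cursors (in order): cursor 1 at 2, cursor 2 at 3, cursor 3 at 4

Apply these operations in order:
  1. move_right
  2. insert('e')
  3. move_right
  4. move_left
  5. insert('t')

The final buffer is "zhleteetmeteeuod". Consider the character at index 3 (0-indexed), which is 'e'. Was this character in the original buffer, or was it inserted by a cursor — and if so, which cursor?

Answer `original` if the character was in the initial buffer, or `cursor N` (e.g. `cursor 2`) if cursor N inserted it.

After op 1 (move_right): buffer="zhlemeeuod" (len 10), cursors c1@3 c2@4 c3@5, authorship ..........
After op 2 (insert('e')): buffer="zhleeemeeeuod" (len 13), cursors c1@4 c2@6 c3@8, authorship ...1.2.3.....
After op 3 (move_right): buffer="zhleeemeeeuod" (len 13), cursors c1@5 c2@7 c3@9, authorship ...1.2.3.....
After op 4 (move_left): buffer="zhleeemeeeuod" (len 13), cursors c1@4 c2@6 c3@8, authorship ...1.2.3.....
After op 5 (insert('t')): buffer="zhleteetmeteeuod" (len 16), cursors c1@5 c2@8 c3@11, authorship ...11.22.33.....
Authorship (.=original, N=cursor N): . . . 1 1 . 2 2 . 3 3 . . . . .
Index 3: author = 1

Answer: cursor 1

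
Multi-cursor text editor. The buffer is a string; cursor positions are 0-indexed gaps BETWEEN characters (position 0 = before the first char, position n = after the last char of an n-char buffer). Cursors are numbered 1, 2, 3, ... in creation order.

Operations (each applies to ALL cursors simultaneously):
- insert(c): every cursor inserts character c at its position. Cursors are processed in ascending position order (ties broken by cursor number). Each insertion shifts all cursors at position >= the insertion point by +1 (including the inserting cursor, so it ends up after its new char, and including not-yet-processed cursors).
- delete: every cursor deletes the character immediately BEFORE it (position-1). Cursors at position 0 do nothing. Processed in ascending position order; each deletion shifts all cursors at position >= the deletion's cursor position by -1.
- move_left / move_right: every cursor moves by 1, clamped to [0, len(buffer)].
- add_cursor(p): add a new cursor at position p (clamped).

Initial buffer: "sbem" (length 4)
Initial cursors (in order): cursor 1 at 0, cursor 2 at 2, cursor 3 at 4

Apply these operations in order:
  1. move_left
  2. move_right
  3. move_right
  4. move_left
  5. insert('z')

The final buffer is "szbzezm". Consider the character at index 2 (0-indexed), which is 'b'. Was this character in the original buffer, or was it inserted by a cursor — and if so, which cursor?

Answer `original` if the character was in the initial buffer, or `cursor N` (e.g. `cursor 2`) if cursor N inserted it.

After op 1 (move_left): buffer="sbem" (len 4), cursors c1@0 c2@1 c3@3, authorship ....
After op 2 (move_right): buffer="sbem" (len 4), cursors c1@1 c2@2 c3@4, authorship ....
After op 3 (move_right): buffer="sbem" (len 4), cursors c1@2 c2@3 c3@4, authorship ....
After op 4 (move_left): buffer="sbem" (len 4), cursors c1@1 c2@2 c3@3, authorship ....
After op 5 (insert('z')): buffer="szbzezm" (len 7), cursors c1@2 c2@4 c3@6, authorship .1.2.3.
Authorship (.=original, N=cursor N): . 1 . 2 . 3 .
Index 2: author = original

Answer: original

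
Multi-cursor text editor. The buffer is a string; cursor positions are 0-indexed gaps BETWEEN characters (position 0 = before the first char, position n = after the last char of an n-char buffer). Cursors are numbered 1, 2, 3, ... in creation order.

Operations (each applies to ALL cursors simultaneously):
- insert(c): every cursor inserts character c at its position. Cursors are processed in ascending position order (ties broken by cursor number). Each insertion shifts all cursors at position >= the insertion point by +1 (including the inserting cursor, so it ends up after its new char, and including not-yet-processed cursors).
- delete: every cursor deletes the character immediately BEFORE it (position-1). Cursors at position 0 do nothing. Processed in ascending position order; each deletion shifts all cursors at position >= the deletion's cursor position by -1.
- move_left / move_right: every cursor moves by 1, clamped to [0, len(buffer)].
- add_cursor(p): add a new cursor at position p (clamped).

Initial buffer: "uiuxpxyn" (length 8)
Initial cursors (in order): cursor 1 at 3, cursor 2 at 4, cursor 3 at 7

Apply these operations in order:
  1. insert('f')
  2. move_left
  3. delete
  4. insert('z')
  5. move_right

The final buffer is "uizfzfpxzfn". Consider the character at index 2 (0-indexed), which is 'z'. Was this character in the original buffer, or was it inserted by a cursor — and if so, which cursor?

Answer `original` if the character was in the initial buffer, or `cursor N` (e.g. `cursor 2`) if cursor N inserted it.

After op 1 (insert('f')): buffer="uiufxfpxyfn" (len 11), cursors c1@4 c2@6 c3@10, authorship ...1.2...3.
After op 2 (move_left): buffer="uiufxfpxyfn" (len 11), cursors c1@3 c2@5 c3@9, authorship ...1.2...3.
After op 3 (delete): buffer="uiffpxfn" (len 8), cursors c1@2 c2@3 c3@6, authorship ..12..3.
After op 4 (insert('z')): buffer="uizfzfpxzfn" (len 11), cursors c1@3 c2@5 c3@9, authorship ..1122..33.
After op 5 (move_right): buffer="uizfzfpxzfn" (len 11), cursors c1@4 c2@6 c3@10, authorship ..1122..33.
Authorship (.=original, N=cursor N): . . 1 1 2 2 . . 3 3 .
Index 2: author = 1

Answer: cursor 1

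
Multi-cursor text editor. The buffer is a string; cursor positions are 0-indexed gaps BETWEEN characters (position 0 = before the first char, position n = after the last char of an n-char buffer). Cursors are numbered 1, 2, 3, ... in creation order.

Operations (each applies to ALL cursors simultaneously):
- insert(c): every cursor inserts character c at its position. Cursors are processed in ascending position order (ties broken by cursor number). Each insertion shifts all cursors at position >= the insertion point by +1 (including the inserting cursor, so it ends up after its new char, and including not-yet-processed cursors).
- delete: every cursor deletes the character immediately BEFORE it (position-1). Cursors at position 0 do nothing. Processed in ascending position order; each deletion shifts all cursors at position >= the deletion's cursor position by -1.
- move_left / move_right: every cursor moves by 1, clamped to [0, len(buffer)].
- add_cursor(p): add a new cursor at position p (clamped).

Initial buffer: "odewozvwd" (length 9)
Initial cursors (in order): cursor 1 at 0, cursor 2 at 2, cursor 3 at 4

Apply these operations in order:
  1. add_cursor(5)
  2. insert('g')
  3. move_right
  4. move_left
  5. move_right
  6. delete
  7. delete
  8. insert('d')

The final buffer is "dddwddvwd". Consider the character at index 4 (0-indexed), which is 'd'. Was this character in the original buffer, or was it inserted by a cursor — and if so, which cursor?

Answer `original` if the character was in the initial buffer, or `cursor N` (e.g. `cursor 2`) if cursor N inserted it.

After op 1 (add_cursor(5)): buffer="odewozvwd" (len 9), cursors c1@0 c2@2 c3@4 c4@5, authorship .........
After op 2 (insert('g')): buffer="godgewgogzvwd" (len 13), cursors c1@1 c2@4 c3@7 c4@9, authorship 1..2..3.4....
After op 3 (move_right): buffer="godgewgogzvwd" (len 13), cursors c1@2 c2@5 c3@8 c4@10, authorship 1..2..3.4....
After op 4 (move_left): buffer="godgewgogzvwd" (len 13), cursors c1@1 c2@4 c3@7 c4@9, authorship 1..2..3.4....
After op 5 (move_right): buffer="godgewgogzvwd" (len 13), cursors c1@2 c2@5 c3@8 c4@10, authorship 1..2..3.4....
After op 6 (delete): buffer="gdgwggvwd" (len 9), cursors c1@1 c2@3 c3@5 c4@6, authorship 1.2.34...
After op 7 (delete): buffer="dwvwd" (len 5), cursors c1@0 c2@1 c3@2 c4@2, authorship .....
After op 8 (insert('d')): buffer="dddwddvwd" (len 9), cursors c1@1 c2@3 c3@6 c4@6, authorship 1.2.34...
Authorship (.=original, N=cursor N): 1 . 2 . 3 4 . . .
Index 4: author = 3

Answer: cursor 3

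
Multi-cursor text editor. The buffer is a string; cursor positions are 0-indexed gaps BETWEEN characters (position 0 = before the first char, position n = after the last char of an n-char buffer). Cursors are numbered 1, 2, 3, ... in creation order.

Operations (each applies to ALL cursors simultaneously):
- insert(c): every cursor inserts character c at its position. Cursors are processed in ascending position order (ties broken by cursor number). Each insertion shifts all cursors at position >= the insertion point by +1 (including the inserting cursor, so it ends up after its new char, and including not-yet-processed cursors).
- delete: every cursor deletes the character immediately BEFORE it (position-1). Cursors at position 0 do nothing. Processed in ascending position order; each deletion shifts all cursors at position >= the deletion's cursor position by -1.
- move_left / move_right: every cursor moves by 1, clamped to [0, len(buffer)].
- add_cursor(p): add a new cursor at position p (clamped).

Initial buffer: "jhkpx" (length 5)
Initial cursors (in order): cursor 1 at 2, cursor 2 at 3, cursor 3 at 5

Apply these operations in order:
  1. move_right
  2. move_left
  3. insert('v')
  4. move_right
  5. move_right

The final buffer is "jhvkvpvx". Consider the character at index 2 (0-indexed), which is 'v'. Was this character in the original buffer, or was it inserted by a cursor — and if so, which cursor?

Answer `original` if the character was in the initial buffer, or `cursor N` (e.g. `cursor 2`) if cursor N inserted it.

After op 1 (move_right): buffer="jhkpx" (len 5), cursors c1@3 c2@4 c3@5, authorship .....
After op 2 (move_left): buffer="jhkpx" (len 5), cursors c1@2 c2@3 c3@4, authorship .....
After op 3 (insert('v')): buffer="jhvkvpvx" (len 8), cursors c1@3 c2@5 c3@7, authorship ..1.2.3.
After op 4 (move_right): buffer="jhvkvpvx" (len 8), cursors c1@4 c2@6 c3@8, authorship ..1.2.3.
After op 5 (move_right): buffer="jhvkvpvx" (len 8), cursors c1@5 c2@7 c3@8, authorship ..1.2.3.
Authorship (.=original, N=cursor N): . . 1 . 2 . 3 .
Index 2: author = 1

Answer: cursor 1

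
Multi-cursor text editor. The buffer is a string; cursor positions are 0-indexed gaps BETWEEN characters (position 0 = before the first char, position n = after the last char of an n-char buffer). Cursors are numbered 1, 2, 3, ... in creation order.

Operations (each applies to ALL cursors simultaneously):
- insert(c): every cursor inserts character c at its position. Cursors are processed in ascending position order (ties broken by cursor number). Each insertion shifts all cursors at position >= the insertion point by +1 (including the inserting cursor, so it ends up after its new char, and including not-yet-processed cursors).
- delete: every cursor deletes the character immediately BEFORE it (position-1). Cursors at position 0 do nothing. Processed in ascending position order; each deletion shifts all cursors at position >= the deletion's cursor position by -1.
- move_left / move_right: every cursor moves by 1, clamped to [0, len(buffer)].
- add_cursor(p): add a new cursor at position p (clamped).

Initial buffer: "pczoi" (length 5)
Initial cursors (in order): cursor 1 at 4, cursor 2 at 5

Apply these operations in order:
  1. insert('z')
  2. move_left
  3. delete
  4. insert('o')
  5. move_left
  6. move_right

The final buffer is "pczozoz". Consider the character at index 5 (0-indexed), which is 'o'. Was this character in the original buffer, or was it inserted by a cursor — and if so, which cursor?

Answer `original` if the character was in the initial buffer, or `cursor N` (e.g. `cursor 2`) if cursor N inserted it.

Answer: cursor 2

Derivation:
After op 1 (insert('z')): buffer="pczoziz" (len 7), cursors c1@5 c2@7, authorship ....1.2
After op 2 (move_left): buffer="pczoziz" (len 7), cursors c1@4 c2@6, authorship ....1.2
After op 3 (delete): buffer="pczzz" (len 5), cursors c1@3 c2@4, authorship ...12
After op 4 (insert('o')): buffer="pczozoz" (len 7), cursors c1@4 c2@6, authorship ...1122
After op 5 (move_left): buffer="pczozoz" (len 7), cursors c1@3 c2@5, authorship ...1122
After op 6 (move_right): buffer="pczozoz" (len 7), cursors c1@4 c2@6, authorship ...1122
Authorship (.=original, N=cursor N): . . . 1 1 2 2
Index 5: author = 2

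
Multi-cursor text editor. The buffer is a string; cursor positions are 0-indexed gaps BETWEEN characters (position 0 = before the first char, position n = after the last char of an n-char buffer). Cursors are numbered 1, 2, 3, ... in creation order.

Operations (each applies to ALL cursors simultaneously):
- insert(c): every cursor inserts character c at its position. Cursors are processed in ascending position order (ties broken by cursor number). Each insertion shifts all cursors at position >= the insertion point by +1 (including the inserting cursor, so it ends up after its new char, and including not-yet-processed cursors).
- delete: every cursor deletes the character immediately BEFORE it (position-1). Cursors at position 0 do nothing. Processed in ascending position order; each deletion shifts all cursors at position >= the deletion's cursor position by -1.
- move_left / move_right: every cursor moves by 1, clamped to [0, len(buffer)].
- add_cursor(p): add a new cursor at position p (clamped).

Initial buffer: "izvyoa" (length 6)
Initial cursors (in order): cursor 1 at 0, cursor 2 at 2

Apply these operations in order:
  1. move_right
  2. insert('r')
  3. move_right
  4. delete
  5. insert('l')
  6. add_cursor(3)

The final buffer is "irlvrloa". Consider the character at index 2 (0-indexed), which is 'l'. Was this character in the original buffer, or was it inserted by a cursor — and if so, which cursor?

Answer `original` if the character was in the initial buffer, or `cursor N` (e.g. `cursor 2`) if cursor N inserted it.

After op 1 (move_right): buffer="izvyoa" (len 6), cursors c1@1 c2@3, authorship ......
After op 2 (insert('r')): buffer="irzvryoa" (len 8), cursors c1@2 c2@5, authorship .1..2...
After op 3 (move_right): buffer="irzvryoa" (len 8), cursors c1@3 c2@6, authorship .1..2...
After op 4 (delete): buffer="irvroa" (len 6), cursors c1@2 c2@4, authorship .1.2..
After op 5 (insert('l')): buffer="irlvrloa" (len 8), cursors c1@3 c2@6, authorship .11.22..
After op 6 (add_cursor(3)): buffer="irlvrloa" (len 8), cursors c1@3 c3@3 c2@6, authorship .11.22..
Authorship (.=original, N=cursor N): . 1 1 . 2 2 . .
Index 2: author = 1

Answer: cursor 1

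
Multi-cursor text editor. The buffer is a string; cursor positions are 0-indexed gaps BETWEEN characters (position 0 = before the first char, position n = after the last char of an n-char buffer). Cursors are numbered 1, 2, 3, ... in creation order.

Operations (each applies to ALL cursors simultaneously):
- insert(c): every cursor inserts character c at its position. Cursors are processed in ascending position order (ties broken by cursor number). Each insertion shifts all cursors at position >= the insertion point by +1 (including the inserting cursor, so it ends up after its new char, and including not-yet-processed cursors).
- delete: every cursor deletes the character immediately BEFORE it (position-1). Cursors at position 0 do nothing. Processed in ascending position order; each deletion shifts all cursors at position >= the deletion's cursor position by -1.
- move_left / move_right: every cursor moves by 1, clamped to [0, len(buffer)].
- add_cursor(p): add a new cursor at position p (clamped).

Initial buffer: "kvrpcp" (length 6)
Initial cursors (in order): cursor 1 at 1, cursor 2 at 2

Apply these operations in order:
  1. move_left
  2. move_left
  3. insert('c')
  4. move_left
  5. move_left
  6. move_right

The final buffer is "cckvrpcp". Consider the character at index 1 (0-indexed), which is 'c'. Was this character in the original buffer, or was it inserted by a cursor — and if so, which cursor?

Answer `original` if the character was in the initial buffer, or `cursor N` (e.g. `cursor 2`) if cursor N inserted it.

Answer: cursor 2

Derivation:
After op 1 (move_left): buffer="kvrpcp" (len 6), cursors c1@0 c2@1, authorship ......
After op 2 (move_left): buffer="kvrpcp" (len 6), cursors c1@0 c2@0, authorship ......
After op 3 (insert('c')): buffer="cckvrpcp" (len 8), cursors c1@2 c2@2, authorship 12......
After op 4 (move_left): buffer="cckvrpcp" (len 8), cursors c1@1 c2@1, authorship 12......
After op 5 (move_left): buffer="cckvrpcp" (len 8), cursors c1@0 c2@0, authorship 12......
After op 6 (move_right): buffer="cckvrpcp" (len 8), cursors c1@1 c2@1, authorship 12......
Authorship (.=original, N=cursor N): 1 2 . . . . . .
Index 1: author = 2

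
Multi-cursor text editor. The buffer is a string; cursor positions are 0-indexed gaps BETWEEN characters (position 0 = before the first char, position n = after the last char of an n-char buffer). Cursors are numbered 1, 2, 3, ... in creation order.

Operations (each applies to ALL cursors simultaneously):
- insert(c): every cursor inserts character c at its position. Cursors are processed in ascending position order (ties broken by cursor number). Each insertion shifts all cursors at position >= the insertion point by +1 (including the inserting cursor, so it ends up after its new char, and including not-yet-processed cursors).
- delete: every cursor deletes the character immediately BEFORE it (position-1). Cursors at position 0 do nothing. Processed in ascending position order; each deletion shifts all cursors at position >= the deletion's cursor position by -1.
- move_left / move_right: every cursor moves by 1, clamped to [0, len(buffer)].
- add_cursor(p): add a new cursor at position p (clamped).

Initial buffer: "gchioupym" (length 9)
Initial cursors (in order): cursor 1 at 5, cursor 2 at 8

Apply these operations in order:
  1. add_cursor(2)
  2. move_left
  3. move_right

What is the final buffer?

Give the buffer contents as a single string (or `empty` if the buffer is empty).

After op 1 (add_cursor(2)): buffer="gchioupym" (len 9), cursors c3@2 c1@5 c2@8, authorship .........
After op 2 (move_left): buffer="gchioupym" (len 9), cursors c3@1 c1@4 c2@7, authorship .........
After op 3 (move_right): buffer="gchioupym" (len 9), cursors c3@2 c1@5 c2@8, authorship .........

Answer: gchioupym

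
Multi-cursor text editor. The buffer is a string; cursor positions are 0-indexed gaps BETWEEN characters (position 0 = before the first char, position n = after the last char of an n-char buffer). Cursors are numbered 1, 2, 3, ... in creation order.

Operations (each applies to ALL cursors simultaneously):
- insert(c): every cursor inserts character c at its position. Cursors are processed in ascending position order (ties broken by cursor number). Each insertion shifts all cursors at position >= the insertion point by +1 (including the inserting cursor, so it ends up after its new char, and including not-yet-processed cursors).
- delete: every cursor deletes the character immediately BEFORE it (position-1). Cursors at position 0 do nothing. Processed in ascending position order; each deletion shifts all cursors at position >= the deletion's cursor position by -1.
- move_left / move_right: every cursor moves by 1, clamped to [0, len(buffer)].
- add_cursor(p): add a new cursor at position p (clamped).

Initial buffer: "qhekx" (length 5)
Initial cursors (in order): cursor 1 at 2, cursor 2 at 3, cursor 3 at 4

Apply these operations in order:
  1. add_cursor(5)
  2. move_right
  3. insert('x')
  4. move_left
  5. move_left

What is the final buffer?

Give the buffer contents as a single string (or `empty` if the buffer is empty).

After op 1 (add_cursor(5)): buffer="qhekx" (len 5), cursors c1@2 c2@3 c3@4 c4@5, authorship .....
After op 2 (move_right): buffer="qhekx" (len 5), cursors c1@3 c2@4 c3@5 c4@5, authorship .....
After op 3 (insert('x')): buffer="qhexkxxxx" (len 9), cursors c1@4 c2@6 c3@9 c4@9, authorship ...1.2.34
After op 4 (move_left): buffer="qhexkxxxx" (len 9), cursors c1@3 c2@5 c3@8 c4@8, authorship ...1.2.34
After op 5 (move_left): buffer="qhexkxxxx" (len 9), cursors c1@2 c2@4 c3@7 c4@7, authorship ...1.2.34

Answer: qhexkxxxx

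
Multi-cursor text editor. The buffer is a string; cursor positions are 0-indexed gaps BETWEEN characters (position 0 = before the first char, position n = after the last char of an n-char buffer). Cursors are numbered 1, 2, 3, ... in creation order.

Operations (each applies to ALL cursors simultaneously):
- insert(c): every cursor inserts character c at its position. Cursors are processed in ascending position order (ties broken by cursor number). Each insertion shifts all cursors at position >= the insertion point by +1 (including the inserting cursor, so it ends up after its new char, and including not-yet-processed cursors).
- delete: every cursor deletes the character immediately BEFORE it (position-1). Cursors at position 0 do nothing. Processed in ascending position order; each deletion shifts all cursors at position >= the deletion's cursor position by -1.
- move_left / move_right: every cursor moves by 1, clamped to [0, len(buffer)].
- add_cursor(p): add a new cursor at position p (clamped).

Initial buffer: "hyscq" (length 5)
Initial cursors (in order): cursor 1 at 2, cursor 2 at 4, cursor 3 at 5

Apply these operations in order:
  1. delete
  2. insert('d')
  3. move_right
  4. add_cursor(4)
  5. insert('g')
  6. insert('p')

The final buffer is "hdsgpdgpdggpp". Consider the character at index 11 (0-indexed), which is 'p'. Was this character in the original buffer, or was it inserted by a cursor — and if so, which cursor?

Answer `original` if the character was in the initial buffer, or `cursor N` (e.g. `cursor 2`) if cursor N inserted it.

Answer: cursor 2

Derivation:
After op 1 (delete): buffer="hs" (len 2), cursors c1@1 c2@2 c3@2, authorship ..
After op 2 (insert('d')): buffer="hdsdd" (len 5), cursors c1@2 c2@5 c3@5, authorship .1.23
After op 3 (move_right): buffer="hdsdd" (len 5), cursors c1@3 c2@5 c3@5, authorship .1.23
After op 4 (add_cursor(4)): buffer="hdsdd" (len 5), cursors c1@3 c4@4 c2@5 c3@5, authorship .1.23
After op 5 (insert('g')): buffer="hdsgdgdgg" (len 9), cursors c1@4 c4@6 c2@9 c3@9, authorship .1.124323
After op 6 (insert('p')): buffer="hdsgpdgpdggpp" (len 13), cursors c1@5 c4@8 c2@13 c3@13, authorship .1.1124432323
Authorship (.=original, N=cursor N): . 1 . 1 1 2 4 4 3 2 3 2 3
Index 11: author = 2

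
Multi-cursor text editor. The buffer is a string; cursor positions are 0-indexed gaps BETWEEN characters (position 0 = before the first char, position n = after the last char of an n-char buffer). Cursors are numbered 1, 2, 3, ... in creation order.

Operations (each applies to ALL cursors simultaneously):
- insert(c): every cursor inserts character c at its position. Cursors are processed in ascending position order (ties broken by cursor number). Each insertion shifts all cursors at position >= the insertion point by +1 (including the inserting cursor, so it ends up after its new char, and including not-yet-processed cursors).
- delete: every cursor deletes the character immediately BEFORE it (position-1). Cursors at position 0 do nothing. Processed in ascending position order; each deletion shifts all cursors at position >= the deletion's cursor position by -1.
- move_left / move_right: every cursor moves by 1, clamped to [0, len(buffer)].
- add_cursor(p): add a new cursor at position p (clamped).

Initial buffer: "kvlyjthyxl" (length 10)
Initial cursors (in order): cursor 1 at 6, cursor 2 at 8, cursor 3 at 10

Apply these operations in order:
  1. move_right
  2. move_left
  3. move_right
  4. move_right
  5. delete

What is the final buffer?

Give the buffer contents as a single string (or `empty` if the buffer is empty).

Answer: kvlyjth

Derivation:
After op 1 (move_right): buffer="kvlyjthyxl" (len 10), cursors c1@7 c2@9 c3@10, authorship ..........
After op 2 (move_left): buffer="kvlyjthyxl" (len 10), cursors c1@6 c2@8 c3@9, authorship ..........
After op 3 (move_right): buffer="kvlyjthyxl" (len 10), cursors c1@7 c2@9 c3@10, authorship ..........
After op 4 (move_right): buffer="kvlyjthyxl" (len 10), cursors c1@8 c2@10 c3@10, authorship ..........
After op 5 (delete): buffer="kvlyjth" (len 7), cursors c1@7 c2@7 c3@7, authorship .......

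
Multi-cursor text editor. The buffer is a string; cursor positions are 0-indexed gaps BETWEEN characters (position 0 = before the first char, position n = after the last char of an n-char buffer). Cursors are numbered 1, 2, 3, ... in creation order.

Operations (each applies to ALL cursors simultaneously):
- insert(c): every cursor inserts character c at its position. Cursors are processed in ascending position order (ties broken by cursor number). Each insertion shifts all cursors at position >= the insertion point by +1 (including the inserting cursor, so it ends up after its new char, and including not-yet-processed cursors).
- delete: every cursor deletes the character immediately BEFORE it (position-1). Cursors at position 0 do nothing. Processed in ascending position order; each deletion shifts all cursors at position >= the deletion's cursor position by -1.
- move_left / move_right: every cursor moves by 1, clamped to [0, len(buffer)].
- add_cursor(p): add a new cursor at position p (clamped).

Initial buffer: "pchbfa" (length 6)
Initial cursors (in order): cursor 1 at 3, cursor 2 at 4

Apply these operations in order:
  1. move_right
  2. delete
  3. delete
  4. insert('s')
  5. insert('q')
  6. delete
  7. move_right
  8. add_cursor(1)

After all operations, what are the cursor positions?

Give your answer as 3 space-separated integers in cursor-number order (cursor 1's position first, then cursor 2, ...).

After op 1 (move_right): buffer="pchbfa" (len 6), cursors c1@4 c2@5, authorship ......
After op 2 (delete): buffer="pcha" (len 4), cursors c1@3 c2@3, authorship ....
After op 3 (delete): buffer="pa" (len 2), cursors c1@1 c2@1, authorship ..
After op 4 (insert('s')): buffer="pssa" (len 4), cursors c1@3 c2@3, authorship .12.
After op 5 (insert('q')): buffer="pssqqa" (len 6), cursors c1@5 c2@5, authorship .1212.
After op 6 (delete): buffer="pssa" (len 4), cursors c1@3 c2@3, authorship .12.
After op 7 (move_right): buffer="pssa" (len 4), cursors c1@4 c2@4, authorship .12.
After op 8 (add_cursor(1)): buffer="pssa" (len 4), cursors c3@1 c1@4 c2@4, authorship .12.

Answer: 4 4 1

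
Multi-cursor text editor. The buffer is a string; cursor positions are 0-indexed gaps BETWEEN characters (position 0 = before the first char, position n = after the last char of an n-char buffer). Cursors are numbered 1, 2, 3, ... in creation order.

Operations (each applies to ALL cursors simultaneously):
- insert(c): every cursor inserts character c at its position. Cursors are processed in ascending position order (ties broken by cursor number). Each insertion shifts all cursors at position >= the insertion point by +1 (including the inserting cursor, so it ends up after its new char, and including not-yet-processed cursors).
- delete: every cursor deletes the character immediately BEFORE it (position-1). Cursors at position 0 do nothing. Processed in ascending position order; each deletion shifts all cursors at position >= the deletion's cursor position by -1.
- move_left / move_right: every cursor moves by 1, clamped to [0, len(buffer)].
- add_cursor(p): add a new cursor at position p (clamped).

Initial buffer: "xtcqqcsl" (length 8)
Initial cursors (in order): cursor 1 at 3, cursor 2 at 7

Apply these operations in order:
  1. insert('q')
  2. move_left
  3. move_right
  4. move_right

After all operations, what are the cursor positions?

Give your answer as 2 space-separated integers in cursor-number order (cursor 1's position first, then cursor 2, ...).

Answer: 5 10

Derivation:
After op 1 (insert('q')): buffer="xtcqqqcsql" (len 10), cursors c1@4 c2@9, authorship ...1....2.
After op 2 (move_left): buffer="xtcqqqcsql" (len 10), cursors c1@3 c2@8, authorship ...1....2.
After op 3 (move_right): buffer="xtcqqqcsql" (len 10), cursors c1@4 c2@9, authorship ...1....2.
After op 4 (move_right): buffer="xtcqqqcsql" (len 10), cursors c1@5 c2@10, authorship ...1....2.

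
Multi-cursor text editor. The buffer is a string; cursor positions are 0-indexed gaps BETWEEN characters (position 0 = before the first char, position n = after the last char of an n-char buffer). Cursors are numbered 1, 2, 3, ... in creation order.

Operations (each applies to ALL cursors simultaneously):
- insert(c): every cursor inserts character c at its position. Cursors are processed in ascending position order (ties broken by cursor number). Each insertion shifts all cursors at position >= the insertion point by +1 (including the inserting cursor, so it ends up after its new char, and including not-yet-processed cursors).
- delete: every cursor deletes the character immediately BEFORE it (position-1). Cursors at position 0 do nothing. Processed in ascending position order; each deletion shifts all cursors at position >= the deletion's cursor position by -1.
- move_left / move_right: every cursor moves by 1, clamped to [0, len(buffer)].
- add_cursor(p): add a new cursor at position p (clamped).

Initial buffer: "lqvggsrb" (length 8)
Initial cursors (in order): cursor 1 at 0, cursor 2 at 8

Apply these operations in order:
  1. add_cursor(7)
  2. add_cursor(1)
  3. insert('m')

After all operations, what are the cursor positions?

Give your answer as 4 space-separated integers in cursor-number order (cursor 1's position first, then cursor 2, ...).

After op 1 (add_cursor(7)): buffer="lqvggsrb" (len 8), cursors c1@0 c3@7 c2@8, authorship ........
After op 2 (add_cursor(1)): buffer="lqvggsrb" (len 8), cursors c1@0 c4@1 c3@7 c2@8, authorship ........
After op 3 (insert('m')): buffer="mlmqvggsrmbm" (len 12), cursors c1@1 c4@3 c3@10 c2@12, authorship 1.4......3.2

Answer: 1 12 10 3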